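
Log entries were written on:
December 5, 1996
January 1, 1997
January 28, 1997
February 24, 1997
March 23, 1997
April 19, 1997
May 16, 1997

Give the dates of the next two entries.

June 12, 1997; July 9, 1997

Gaps between consecutive events: 27, 27, 27, 27, 27, 27 days — a constant 27-day interval.
May 16, 1997 + 27 days = June 12, 1997.
June 12, 1997 + 27 days = July 9, 1997.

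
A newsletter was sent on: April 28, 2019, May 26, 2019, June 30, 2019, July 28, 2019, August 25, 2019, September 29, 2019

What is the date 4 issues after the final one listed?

January 26, 2020

All Sundays; the gaps (28, 35, 28, 28, 35) vary with month length.
This is the last Sunday of each month.
Last Sunday of October 2019: October 27, 2019.
November 2019 ends with Sunday November 24, 2019.
Last Sunday of December 2019: December 29, 2019.
Last Sunday of January 2020: January 26, 2020.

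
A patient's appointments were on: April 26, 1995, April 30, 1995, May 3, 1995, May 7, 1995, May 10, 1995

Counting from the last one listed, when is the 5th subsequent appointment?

May 28, 1995

The gap pattern 4, 3, 4, 3 repeats every 2 events.
These are the Wednesdays and Sundays of each week.
The following Sunday is May 14, 1995.
The following Wednesday is May 17, 1995.
Next Sunday: May 21, 1995.
The following Wednesday is May 24, 1995.
The following Sunday is May 28, 1995.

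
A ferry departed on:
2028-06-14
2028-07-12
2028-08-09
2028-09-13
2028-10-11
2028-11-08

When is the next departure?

All dates are Wednesdays, 28, 28, 35, 28, 28 days apart.
Specifically, the 2nd Wednesday of each month.
December 2028 — 2nd Wednesday is 2028-12-13.

2028-12-13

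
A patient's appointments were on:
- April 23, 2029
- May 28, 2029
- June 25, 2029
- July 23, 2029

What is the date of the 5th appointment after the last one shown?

All dates are Mondays, 35, 28, 28 days apart.
Specifically, the 4th Monday of each month.
August 2029 — 4th Monday is August 27, 2029.
4th Monday of September 2029: September 24, 2029.
4th Monday of October 2029: October 22, 2029.
November 2029 — 4th Monday is November 26, 2029.
December 2029 — 4th Monday is December 24, 2029.

December 24, 2029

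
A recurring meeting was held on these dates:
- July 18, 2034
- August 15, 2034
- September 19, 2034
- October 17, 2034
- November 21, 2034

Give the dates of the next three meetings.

Gaps: 28, 35, 28, 35 days — a mix of 28 and 35. Every date is a Tuesday.
Each is the 3rd Tuesday of its month.
3rd Tuesday of December 2034: December 19, 2034.
3rd Tuesday of January 2035: January 16, 2035.
3rd Tuesday of February 2035: February 20, 2035.

December 19, 2034; January 16, 2035; February 20, 2035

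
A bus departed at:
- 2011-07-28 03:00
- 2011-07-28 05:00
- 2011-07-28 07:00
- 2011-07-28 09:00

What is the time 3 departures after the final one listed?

2011-07-28 15:00

The interval is a steady 2 hours (2, 2, 2).
2011-07-28 09:00 + 2 h = 2011-07-28 11:00.
2011-07-28 11:00 + 2 h = 2011-07-28 13:00.
2011-07-28 13:00 + 2 h = 2011-07-28 15:00.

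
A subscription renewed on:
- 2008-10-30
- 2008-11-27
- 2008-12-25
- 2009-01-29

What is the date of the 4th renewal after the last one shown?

Every date is a Thursday; gaps 28, 28, 35 days.
Each is the last Thursday of its month (at least one falls on the 29th or later, ruling out '4th Thursday').
Last Thursday of February 2009: 2009-02-26.
Last Thursday of March 2009: 2009-03-26.
April 2009 ends with Thursday 2009-04-30.
Last Thursday of May 2009: 2009-05-28.

2009-05-28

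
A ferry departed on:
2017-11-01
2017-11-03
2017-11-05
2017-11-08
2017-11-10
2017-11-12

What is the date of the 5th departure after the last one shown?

2017-11-24

The gap pattern 2, 2, 3, 2, 2 repeats every 3 events.
These are the Wednesdays, Fridays and Sundays of each week.
The following Wednesday is 2017-11-15.
Next Friday: 2017-11-17.
Next Sunday: 2017-11-19.
Next Wednesday: 2017-11-22.
The following Friday is 2017-11-24.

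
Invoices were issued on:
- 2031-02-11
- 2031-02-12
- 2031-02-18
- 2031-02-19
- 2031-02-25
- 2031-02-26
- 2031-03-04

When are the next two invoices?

Every event lands on a Tuesday or Wednesday (gaps cycle 1, 6, 1, 6, 1, 6).
So the schedule is: every Tuesday and Wednesday.
Next Wednesday: 2031-03-05.
The following Tuesday is 2031-03-11.

2031-03-05, 2031-03-11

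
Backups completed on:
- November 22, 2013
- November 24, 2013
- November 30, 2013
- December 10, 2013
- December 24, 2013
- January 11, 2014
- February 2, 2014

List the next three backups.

The spacing grows by 4 each time: 2, 6, 10, 14, 18, 22 days.
Next gap: 26 days. February 2, 2014 + 26 days = February 28, 2014.
Next gap: 30 days. February 28, 2014 + 30 days = March 30, 2014.
Next gap: 34 days. March 30, 2014 + 34 days = May 3, 2014.

February 28, 2014; March 30, 2014; May 3, 2014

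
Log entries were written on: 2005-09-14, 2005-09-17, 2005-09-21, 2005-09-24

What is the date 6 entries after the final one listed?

2005-10-15

Gaps: 3, 4, 3 days — not constant, but cyclic with period 2.
The events fall on every Wednesday and Saturday.
The following Wednesday is 2005-09-28.
Next Saturday: 2005-10-01.
The following Wednesday is 2005-10-05.
Next Saturday: 2005-10-08.
The following Wednesday is 2005-10-12.
The following Saturday is 2005-10-15.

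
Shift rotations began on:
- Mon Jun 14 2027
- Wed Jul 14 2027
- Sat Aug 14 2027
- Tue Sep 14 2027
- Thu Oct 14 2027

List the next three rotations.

Gaps: 30, 31, 31, 30 days — not constant. Every event is on the 14th of the month.
Pattern: the 14th of each month.
November 2027: Sun Nov 14 2027.
December 2027: Tue Dec 14 2027.
January 2028: Fri Jan 14 2028.

Sun Nov 14 2027, Tue Dec 14 2027, Fri Jan 14 2028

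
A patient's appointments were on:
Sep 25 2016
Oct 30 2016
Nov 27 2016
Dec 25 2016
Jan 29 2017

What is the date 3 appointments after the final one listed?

Apr 30 2017

All Sundays; the gaps (35, 28, 28, 35) vary with month length.
This is the last Sunday of each month.
February 2017 ends with Sunday Feb 26 2017.
Last Sunday of March 2017: Mar 26 2017.
Last Sunday of April 2017: Apr 30 2017.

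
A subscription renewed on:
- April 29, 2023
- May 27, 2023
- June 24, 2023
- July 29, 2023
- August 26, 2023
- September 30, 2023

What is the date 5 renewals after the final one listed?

All Saturdays; the gaps (28, 28, 35, 28, 35) vary with month length.
This is the last Saturday of each month.
October 2023 ends with Saturday October 28, 2023.
Last Saturday of November 2023: November 25, 2023.
Last Saturday of December 2023: December 30, 2023.
January 2024 ends with Saturday January 27, 2024.
Last Saturday of February 2024: February 24, 2024.

February 24, 2024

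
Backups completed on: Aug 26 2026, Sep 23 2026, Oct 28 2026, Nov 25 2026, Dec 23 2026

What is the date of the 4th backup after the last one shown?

Apr 28 2027

Gaps: 28, 35, 28, 28 days — a mix of 28 and 35. Every date is a Wednesday.
Each is the 4th Wednesday of its month.
4th Wednesday of January 2027: Jan 27 2027.
February 2027 — 4th Wednesday is Feb 24 2027.
March 2027 — 4th Wednesday is Mar 24 2027.
April 2027 — 4th Wednesday is Apr 28 2027.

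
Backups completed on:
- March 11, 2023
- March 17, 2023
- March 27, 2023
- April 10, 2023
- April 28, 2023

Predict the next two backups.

May 20, 2023; June 15, 2023

Gaps: 6, 10, 14, 18 days — each gap is 4 larger than the previous one.
Next gap: 22 days. April 28, 2023 + 22 days = May 20, 2023.
Next gap: 26 days. May 20, 2023 + 26 days = June 15, 2023.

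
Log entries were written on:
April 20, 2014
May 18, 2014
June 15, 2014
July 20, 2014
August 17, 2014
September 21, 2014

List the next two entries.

All dates are Sundays, 28, 28, 35, 28, 35 days apart.
Specifically, the 3rd Sunday of each month.
3rd Sunday of October 2014: October 19, 2014.
3rd Sunday of November 2014: November 16, 2014.

October 19, 2014; November 16, 2014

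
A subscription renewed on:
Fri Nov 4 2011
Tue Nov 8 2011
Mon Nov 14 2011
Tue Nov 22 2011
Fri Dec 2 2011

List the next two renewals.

Wed Dec 14 2011, Wed Dec 28 2011

The spacing grows by 2 each time: 4, 6, 8, 10 days.
Next gap: 12 days. Fri Dec 2 2011 + 12 days = Wed Dec 14 2011.
Next gap: 14 days. Wed Dec 14 2011 + 14 days = Wed Dec 28 2011.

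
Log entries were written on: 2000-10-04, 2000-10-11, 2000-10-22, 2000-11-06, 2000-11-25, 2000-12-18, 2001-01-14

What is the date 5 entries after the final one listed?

Intervals are 7, 11, 15, 19, 23, 27 days — an arithmetic progression with common difference 4.
Next gap: 31 days. 2001-01-14 + 31 days = 2001-02-14.
Next gap: 35 days. 2001-02-14 + 35 days = 2001-03-21.
Next gap: 39 days. 2001-03-21 + 39 days = 2001-04-29.
Next gap: 43 days. 2001-04-29 + 43 days = 2001-06-11.
Next gap: 47 days. 2001-06-11 + 47 days = 2001-07-28.

2001-07-28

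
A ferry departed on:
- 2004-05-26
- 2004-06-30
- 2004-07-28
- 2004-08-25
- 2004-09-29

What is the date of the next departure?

These are Wednesdays with 35, 28, 28, 35-day gaps.
Each is the final Wednesday of its month — 2004-06-30 is past the 28th, so '4th Wednesday' doesn't fit.
Last Wednesday of October 2004: 2004-10-27.

2004-10-27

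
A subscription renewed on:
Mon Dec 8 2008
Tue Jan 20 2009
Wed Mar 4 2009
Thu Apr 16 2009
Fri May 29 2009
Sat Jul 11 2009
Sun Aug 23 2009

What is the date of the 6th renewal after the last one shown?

Sat May 8 2010

Every event comes 43 days after the last (43, 43, 43, 43, 43, 43).
Sun Aug 23 2009 + 43 days = Mon Oct 5 2009.
Mon Oct 5 2009 + 43 days = Tue Nov 17 2009.
Tue Nov 17 2009 + 43 days = Wed Dec 30 2009.
Wed Dec 30 2009 + 43 days = Thu Feb 11 2010.
Thu Feb 11 2010 + 43 days = Fri Mar 26 2010.
Fri Mar 26 2010 + 43 days = Sat May 8 2010.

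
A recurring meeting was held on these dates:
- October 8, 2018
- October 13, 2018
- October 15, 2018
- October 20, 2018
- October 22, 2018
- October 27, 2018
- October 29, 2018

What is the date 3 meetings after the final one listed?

Gaps: 5, 2, 5, 2, 5, 2 days — not constant, but cyclic with period 2.
The events fall on every Monday and Saturday.
Next Saturday: November 3, 2018.
Next Monday: November 5, 2018.
The following Saturday is November 10, 2018.

November 10, 2018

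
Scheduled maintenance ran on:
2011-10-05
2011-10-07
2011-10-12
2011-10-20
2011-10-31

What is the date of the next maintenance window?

2011-11-14

Gaps: 2, 5, 8, 11 days — each gap is 3 larger than the previous one.
Next gap: 14 days. 2011-10-31 + 14 days = 2011-11-14.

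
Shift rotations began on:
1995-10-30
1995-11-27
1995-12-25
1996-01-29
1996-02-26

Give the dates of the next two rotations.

1996-03-25, 1996-04-29

These are Mondays with 28, 28, 35, 28-day gaps.
Each is the final Monday of its month — 1995-10-30 is past the 28th, so '4th Monday' doesn't fit.
Last Monday of March 1996: 1996-03-25.
April 1996 ends with Monday 1996-04-29.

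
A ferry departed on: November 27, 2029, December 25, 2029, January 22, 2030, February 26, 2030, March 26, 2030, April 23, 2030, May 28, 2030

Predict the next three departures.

June 25, 2030; July 23, 2030; August 27, 2030

All dates are Tuesdays, 28, 28, 35, 28, 28, 35 days apart.
Specifically, the 4th Tuesday of each month.
4th Tuesday of June 2030: June 25, 2030.
July 2030 — 4th Tuesday is July 23, 2030.
August 2030 — 4th Tuesday is August 27, 2030.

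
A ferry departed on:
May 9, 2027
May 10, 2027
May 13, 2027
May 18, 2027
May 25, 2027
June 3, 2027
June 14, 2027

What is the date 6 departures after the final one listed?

Intervals are 1, 3, 5, 7, 9, 11 days — an arithmetic progression with common difference 2.
Next gap: 13 days. June 14, 2027 + 13 days = June 27, 2027.
Next gap: 15 days. June 27, 2027 + 15 days = July 12, 2027.
Next gap: 17 days. July 12, 2027 + 17 days = July 29, 2027.
Next gap: 19 days. July 29, 2027 + 19 days = August 17, 2027.
Next gap: 21 days. August 17, 2027 + 21 days = September 7, 2027.
Next gap: 23 days. September 7, 2027 + 23 days = September 30, 2027.

September 30, 2027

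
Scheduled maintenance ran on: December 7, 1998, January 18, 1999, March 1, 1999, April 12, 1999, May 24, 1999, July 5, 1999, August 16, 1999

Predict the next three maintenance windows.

September 27, 1999; November 8, 1999; December 20, 1999

Every event comes 42 days after the last (42, 42, 42, 42, 42, 42).
August 16, 1999 + 42 days = September 27, 1999.
September 27, 1999 + 42 days = November 8, 1999.
November 8, 1999 + 42 days = December 20, 1999.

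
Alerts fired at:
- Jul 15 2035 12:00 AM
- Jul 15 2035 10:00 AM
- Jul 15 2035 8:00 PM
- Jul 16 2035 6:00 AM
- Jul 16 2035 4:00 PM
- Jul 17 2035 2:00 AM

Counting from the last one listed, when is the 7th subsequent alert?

Jul 20 2035 12:00 AM

Gaps: 10, 10, 10, 10, 10 hours — each event is 10 hours after the previous one.
Jul 17 2035 2:00 AM + 10 h = Jul 17 2035 12:00 PM.
Jul 17 2035 12:00 PM + 10 h = Jul 17 2035 10:00 PM.
Jul 17 2035 10:00 PM + 10 h = Jul 18 2035 8:00 AM.
Jul 18 2035 8:00 AM + 10 h = Jul 18 2035 6:00 PM.
Jul 18 2035 6:00 PM + 10 h = Jul 19 2035 4:00 AM.
Jul 19 2035 4:00 AM + 10 h = Jul 19 2035 2:00 PM.
Jul 19 2035 2:00 PM + 10 h = Jul 20 2035 12:00 AM.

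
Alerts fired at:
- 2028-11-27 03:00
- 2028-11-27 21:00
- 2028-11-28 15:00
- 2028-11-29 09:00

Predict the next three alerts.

2028-11-30 03:00, 2028-11-30 21:00, 2028-12-01 15:00

Gaps: 18, 18, 18 hours — each event is 18 hours after the previous one.
2028-11-29 09:00 + 18 h = 2028-11-30 03:00.
2028-11-30 03:00 + 18 h = 2028-11-30 21:00.
2028-11-30 21:00 + 18 h = 2028-12-01 15:00.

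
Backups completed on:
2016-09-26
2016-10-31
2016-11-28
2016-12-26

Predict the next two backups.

2017-01-30, 2017-02-27

Every date is a Monday; gaps 35, 28, 28 days.
Each is the last Monday of its month (at least one falls on the 29th or later, ruling out '4th Monday').
January 2017 ends with Monday 2017-01-30.
Last Monday of February 2017: 2017-02-27.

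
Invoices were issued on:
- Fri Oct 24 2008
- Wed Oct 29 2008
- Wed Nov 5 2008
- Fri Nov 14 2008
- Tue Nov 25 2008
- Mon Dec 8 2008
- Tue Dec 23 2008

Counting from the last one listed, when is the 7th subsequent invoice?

The spacing grows by 2 each time: 5, 7, 9, 11, 13, 15 days.
Next gap: 17 days. Tue Dec 23 2008 + 17 days = Fri Jan 9 2009.
Next gap: 19 days. Fri Jan 9 2009 + 19 days = Wed Jan 28 2009.
Next gap: 21 days. Wed Jan 28 2009 + 21 days = Wed Feb 18 2009.
Next gap: 23 days. Wed Feb 18 2009 + 23 days = Fri Mar 13 2009.
Next gap: 25 days. Fri Mar 13 2009 + 25 days = Tue Apr 7 2009.
Next gap: 27 days. Tue Apr 7 2009 + 27 days = Mon May 4 2009.
Next gap: 29 days. Mon May 4 2009 + 29 days = Tue Jun 2 2009.

Tue Jun 2 2009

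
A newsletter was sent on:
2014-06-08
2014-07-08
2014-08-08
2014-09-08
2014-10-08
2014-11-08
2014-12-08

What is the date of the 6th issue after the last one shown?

The day-of-month is always 8 (30, 31, 31, 30, 31, 30 days between events).
So this recurs on the 8th of each month.
Next: January 2015 → 2015-01-08.
February 2015: 2015-02-08.
Next: March 2015 → 2015-03-08.
April 2015: 2015-04-08.
Next: May 2015 → 2015-05-08.
June 2015: 2015-06-08.

2015-06-08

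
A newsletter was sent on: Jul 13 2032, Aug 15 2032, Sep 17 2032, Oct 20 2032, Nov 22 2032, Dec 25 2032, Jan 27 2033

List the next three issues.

Mar 1 2033, Apr 3 2033, May 6 2033

The spacing is 33, 33, 33, 33, 33, 33 days — always 33 days.
Jan 27 2033 + 33 days = Mar 1 2033.
Mar 1 2033 + 33 days = Apr 3 2033.
Apr 3 2033 + 33 days = May 6 2033.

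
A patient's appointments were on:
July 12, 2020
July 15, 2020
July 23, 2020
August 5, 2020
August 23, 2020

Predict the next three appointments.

September 15, 2020; October 13, 2020; November 15, 2020

Gaps: 3, 8, 13, 18 days — each gap is 5 larger than the previous one.
Next gap: 23 days. August 23, 2020 + 23 days = September 15, 2020.
Next gap: 28 days. September 15, 2020 + 28 days = October 13, 2020.
Next gap: 33 days. October 13, 2020 + 33 days = November 15, 2020.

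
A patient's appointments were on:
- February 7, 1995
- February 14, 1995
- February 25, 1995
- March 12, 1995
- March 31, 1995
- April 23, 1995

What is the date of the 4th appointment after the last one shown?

September 2, 1995

Intervals are 7, 11, 15, 19, 23 days — an arithmetic progression with common difference 4.
Next gap: 27 days. April 23, 1995 + 27 days = May 20, 1995.
Next gap: 31 days. May 20, 1995 + 31 days = June 20, 1995.
Next gap: 35 days. June 20, 1995 + 35 days = July 25, 1995.
Next gap: 39 days. July 25, 1995 + 39 days = September 2, 1995.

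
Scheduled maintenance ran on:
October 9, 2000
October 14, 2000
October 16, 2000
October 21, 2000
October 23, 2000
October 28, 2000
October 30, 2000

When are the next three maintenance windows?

Gaps: 5, 2, 5, 2, 5, 2 days — not constant, but cyclic with period 2.
The events fall on every Monday and Saturday.
The following Saturday is November 4, 2000.
The following Monday is November 6, 2000.
The following Saturday is November 11, 2000.

November 4, 2000; November 6, 2000; November 11, 2000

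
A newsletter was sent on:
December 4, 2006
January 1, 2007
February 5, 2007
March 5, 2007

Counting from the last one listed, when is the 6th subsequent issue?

Gaps: 28, 35, 28 days — a mix of 28 and 35. Every date is a Monday.
Each is the 1st Monday of its month.
1st Monday of April 2007: April 2, 2007.
May 2007 — 1st Monday is May 7, 2007.
June 2007 — 1st Monday is June 4, 2007.
1st Monday of July 2007: July 2, 2007.
1st Monday of August 2007: August 6, 2007.
September 2007 — 1st Monday is September 3, 2007.

September 3, 2007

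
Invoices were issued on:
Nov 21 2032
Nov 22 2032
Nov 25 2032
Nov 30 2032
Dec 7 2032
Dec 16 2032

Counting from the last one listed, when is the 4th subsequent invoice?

Intervals are 1, 3, 5, 7, 9 days — an arithmetic progression with common difference 2.
Next gap: 11 days. Dec 16 2032 + 11 days = Dec 27 2032.
Next gap: 13 days. Dec 27 2032 + 13 days = Jan 9 2033.
Next gap: 15 days. Jan 9 2033 + 15 days = Jan 24 2033.
Next gap: 17 days. Jan 24 2033 + 17 days = Feb 10 2033.

Feb 10 2033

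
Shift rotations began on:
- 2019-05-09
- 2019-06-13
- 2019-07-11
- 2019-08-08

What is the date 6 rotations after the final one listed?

These are Thursdays at 28- or 35-day spacing (35, 28, 28).
The pattern: 2nd Thursday of the month.
September 2019 — 2nd Thursday is 2019-09-12.
October 2019 — 2nd Thursday is 2019-10-10.
2nd Thursday of November 2019: 2019-11-14.
2nd Thursday of December 2019: 2019-12-12.
2nd Thursday of January 2020: 2020-01-09.
2nd Thursday of February 2020: 2020-02-13.

2020-02-13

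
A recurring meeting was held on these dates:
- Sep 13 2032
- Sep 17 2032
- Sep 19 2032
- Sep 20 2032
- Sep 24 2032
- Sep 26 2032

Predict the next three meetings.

Gaps: 4, 2, 1, 4, 2 days — not constant, but cyclic with period 3.
The events fall on every Monday, Friday and Sunday.
Next Monday: Sep 27 2032.
The following Friday is Oct 1 2032.
Next Sunday: Oct 3 2032.

Sep 27 2032, Oct 1 2032, Oct 3 2032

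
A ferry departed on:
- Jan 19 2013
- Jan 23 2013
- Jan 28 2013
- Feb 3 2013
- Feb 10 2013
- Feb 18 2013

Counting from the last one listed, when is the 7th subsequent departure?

Intervals are 4, 5, 6, 7, 8 days — an arithmetic progression with common difference 1.
Next gap: 9 days. Feb 18 2013 + 9 days = Feb 27 2013.
Next gap: 10 days. Feb 27 2013 + 10 days = Mar 9 2013.
Next gap: 11 days. Mar 9 2013 + 11 days = Mar 20 2013.
Next gap: 12 days. Mar 20 2013 + 12 days = Apr 1 2013.
Next gap: 13 days. Apr 1 2013 + 13 days = Apr 14 2013.
Next gap: 14 days. Apr 14 2013 + 14 days = Apr 28 2013.
Next gap: 15 days. Apr 28 2013 + 15 days = May 13 2013.

May 13 2013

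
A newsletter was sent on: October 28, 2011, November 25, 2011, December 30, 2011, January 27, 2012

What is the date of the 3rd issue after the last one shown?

Every date is a Friday; gaps 28, 35, 28 days.
Each is the last Friday of its month (at least one falls on the 29th or later, ruling out '4th Friday').
February 2012 ends with Friday February 24, 2012.
Last Friday of March 2012: March 30, 2012.
April 2012 ends with Friday April 27, 2012.

April 27, 2012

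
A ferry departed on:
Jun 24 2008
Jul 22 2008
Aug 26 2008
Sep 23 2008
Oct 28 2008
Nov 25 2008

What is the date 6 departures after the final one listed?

Gaps: 28, 35, 28, 35, 28 days — a mix of 28 and 35. Every date is a Tuesday.
Each is the 4th Tuesday of its month.
4th Tuesday of December 2008: Dec 23 2008.
January 2009 — 4th Tuesday is Jan 27 2009.
February 2009 — 4th Tuesday is Feb 24 2009.
4th Tuesday of March 2009: Mar 24 2009.
4th Tuesday of April 2009: Apr 28 2009.
4th Tuesday of May 2009: May 26 2009.

May 26 2009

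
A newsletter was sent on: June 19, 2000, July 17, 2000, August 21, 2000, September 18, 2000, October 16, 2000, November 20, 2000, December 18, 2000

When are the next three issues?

Gaps: 28, 35, 28, 28, 35, 28 days — a mix of 28 and 35. Every date is a Monday.
Each is the 3rd Monday of its month.
3rd Monday of January 2001: January 15, 2001.
February 2001 — 3rd Monday is February 19, 2001.
3rd Monday of March 2001: March 19, 2001.

January 15, 2001; February 19, 2001; March 19, 2001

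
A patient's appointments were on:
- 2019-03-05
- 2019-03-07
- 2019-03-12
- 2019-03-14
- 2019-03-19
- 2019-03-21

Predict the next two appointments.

Gaps: 2, 5, 2, 5, 2 days — not constant, but cyclic with period 2.
The events fall on every Tuesday and Thursday.
The following Tuesday is 2019-03-26.
The following Thursday is 2019-03-28.

2019-03-26, 2019-03-28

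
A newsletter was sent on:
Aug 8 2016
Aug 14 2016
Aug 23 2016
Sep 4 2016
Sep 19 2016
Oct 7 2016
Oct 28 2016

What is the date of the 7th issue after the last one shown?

Jun 16 2017

Gaps: 6, 9, 12, 15, 18, 21 days — each gap is 3 larger than the previous one.
Next gap: 24 days. Oct 28 2016 + 24 days = Nov 21 2016.
Next gap: 27 days. Nov 21 2016 + 27 days = Dec 18 2016.
Next gap: 30 days. Dec 18 2016 + 30 days = Jan 17 2017.
Next gap: 33 days. Jan 17 2017 + 33 days = Feb 19 2017.
Next gap: 36 days. Feb 19 2017 + 36 days = Mar 27 2017.
Next gap: 39 days. Mar 27 2017 + 39 days = May 5 2017.
Next gap: 42 days. May 5 2017 + 42 days = Jun 16 2017.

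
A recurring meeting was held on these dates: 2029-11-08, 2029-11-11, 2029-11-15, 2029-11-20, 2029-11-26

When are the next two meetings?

Intervals are 3, 4, 5, 6 days — an arithmetic progression with common difference 1.
Next gap: 7 days. 2029-11-26 + 7 days = 2029-12-03.
Next gap: 8 days. 2029-12-03 + 8 days = 2029-12-11.

2029-12-03, 2029-12-11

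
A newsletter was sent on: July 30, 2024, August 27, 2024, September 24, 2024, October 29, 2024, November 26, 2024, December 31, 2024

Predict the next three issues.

Every date is a Tuesday; gaps 28, 28, 35, 28, 35 days.
Each is the last Tuesday of its month (at least one falls on the 29th or later, ruling out '4th Tuesday').
January 2025 ends with Tuesday January 28, 2025.
Last Tuesday of February 2025: February 25, 2025.
March 2025 ends with Tuesday March 25, 2025.

January 28, 2025; February 25, 2025; March 25, 2025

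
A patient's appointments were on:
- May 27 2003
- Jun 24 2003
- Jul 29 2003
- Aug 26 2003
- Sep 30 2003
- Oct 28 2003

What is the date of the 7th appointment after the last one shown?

All Tuesdays; the gaps (28, 35, 28, 35, 28) vary with month length.
This is the last Tuesday of each month.
Last Tuesday of November 2003: Nov 25 2003.
Last Tuesday of December 2003: Dec 30 2003.
January 2004 ends with Tuesday Jan 27 2004.
February 2004 ends with Tuesday Feb 24 2004.
Last Tuesday of March 2004: Mar 30 2004.
April 2004 ends with Tuesday Apr 27 2004.
May 2004 ends with Tuesday May 25 2004.

May 25 2004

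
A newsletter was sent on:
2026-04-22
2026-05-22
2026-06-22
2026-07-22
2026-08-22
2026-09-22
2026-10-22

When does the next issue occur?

2026-11-22

Gaps: 30, 31, 30, 31, 31, 30 days — not constant. Every event is on the 22nd of the month.
Pattern: the 22nd of each month.
Next: November 2026 → 2026-11-22.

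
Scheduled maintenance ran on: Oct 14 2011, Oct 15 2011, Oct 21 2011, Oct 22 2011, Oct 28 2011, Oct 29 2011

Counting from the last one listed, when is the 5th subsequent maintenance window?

Nov 18 2011

The gap pattern 1, 6, 1, 6, 1 repeats every 2 events.
These are the Fridays and Saturdays of each week.
The following Friday is Nov 4 2011.
The following Saturday is Nov 5 2011.
Next Friday: Nov 11 2011.
Next Saturday: Nov 12 2011.
The following Friday is Nov 18 2011.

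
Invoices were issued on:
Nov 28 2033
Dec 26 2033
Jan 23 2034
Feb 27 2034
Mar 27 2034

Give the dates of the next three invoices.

All dates are Mondays, 28, 28, 35, 28 days apart.
Specifically, the 4th Monday of each month.
April 2034 — 4th Monday is Apr 24 2034.
May 2034 — 4th Monday is May 22 2034.
4th Monday of June 2034: Jun 26 2034.

Apr 24 2034, May 22 2034, Jun 26 2034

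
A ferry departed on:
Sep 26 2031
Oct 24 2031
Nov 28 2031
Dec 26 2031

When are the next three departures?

All dates are Fridays, 28, 35, 28 days apart.
Specifically, the 4th Friday of each month.
4th Friday of January 2032: Jan 23 2032.
February 2032 — 4th Friday is Feb 27 2032.
March 2032 — 4th Friday is Mar 26 2032.

Jan 23 2032, Feb 27 2032, Mar 26 2032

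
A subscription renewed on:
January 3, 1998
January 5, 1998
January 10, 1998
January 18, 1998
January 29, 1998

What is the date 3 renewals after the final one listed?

Intervals are 2, 5, 8, 11 days — an arithmetic progression with common difference 3.
Next gap: 14 days. January 29, 1998 + 14 days = February 12, 1998.
Next gap: 17 days. February 12, 1998 + 17 days = March 1, 1998.
Next gap: 20 days. March 1, 1998 + 20 days = March 21, 1998.

March 21, 1998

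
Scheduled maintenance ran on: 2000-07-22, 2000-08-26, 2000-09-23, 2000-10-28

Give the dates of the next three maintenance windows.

2000-11-25, 2000-12-23, 2001-01-27

These are Saturdays at 28- or 35-day spacing (35, 28, 35).
The pattern: 4th Saturday of the month.
4th Saturday of November 2000: 2000-11-25.
4th Saturday of December 2000: 2000-12-23.
4th Saturday of January 2001: 2001-01-27.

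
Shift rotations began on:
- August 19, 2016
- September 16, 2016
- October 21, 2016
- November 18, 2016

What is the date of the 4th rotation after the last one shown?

March 17, 2017

Gaps: 28, 35, 28 days — a mix of 28 and 35. Every date is a Friday.
Each is the 3rd Friday of its month.
3rd Friday of December 2016: December 16, 2016.
3rd Friday of January 2017: January 20, 2017.
3rd Friday of February 2017: February 17, 2017.
March 2017 — 3rd Friday is March 17, 2017.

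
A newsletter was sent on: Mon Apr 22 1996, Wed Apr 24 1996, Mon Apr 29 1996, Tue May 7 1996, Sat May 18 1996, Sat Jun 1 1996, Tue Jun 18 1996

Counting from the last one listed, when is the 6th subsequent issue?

Intervals are 2, 5, 8, 11, 14, 17 days — an arithmetic progression with common difference 3.
Next gap: 20 days. Tue Jun 18 1996 + 20 days = Mon Jul 8 1996.
Next gap: 23 days. Mon Jul 8 1996 + 23 days = Wed Jul 31 1996.
Next gap: 26 days. Wed Jul 31 1996 + 26 days = Mon Aug 26 1996.
Next gap: 29 days. Mon Aug 26 1996 + 29 days = Tue Sep 24 1996.
Next gap: 32 days. Tue Sep 24 1996 + 32 days = Sat Oct 26 1996.
Next gap: 35 days. Sat Oct 26 1996 + 35 days = Sat Nov 30 1996.

Sat Nov 30 1996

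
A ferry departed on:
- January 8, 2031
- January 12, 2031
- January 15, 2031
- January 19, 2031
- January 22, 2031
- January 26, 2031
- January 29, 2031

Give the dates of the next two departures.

Every event lands on a Wednesday or Sunday (gaps cycle 4, 3, 4, 3, 4, 3).
So the schedule is: every Wednesday and Sunday.
The following Sunday is February 2, 2031.
The following Wednesday is February 5, 2031.

February 2, 2031; February 5, 2031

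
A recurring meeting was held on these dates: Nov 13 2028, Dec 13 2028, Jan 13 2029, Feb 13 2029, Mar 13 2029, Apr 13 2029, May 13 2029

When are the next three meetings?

Jun 13 2029, Jul 13 2029, Aug 13 2029

Gaps: 30, 31, 31, 28, 31, 30 days — not constant. Every event is on the 13th of the month.
Pattern: the 13th of each month.
Next: June 2029 → Jun 13 2029.
July 2029: Jul 13 2029.
Next: August 2029 → Aug 13 2029.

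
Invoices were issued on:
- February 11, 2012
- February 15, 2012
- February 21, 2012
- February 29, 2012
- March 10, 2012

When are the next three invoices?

Intervals are 4, 6, 8, 10 days — an arithmetic progression with common difference 2.
Next gap: 12 days. March 10, 2012 + 12 days = March 22, 2012.
Next gap: 14 days. March 22, 2012 + 14 days = April 5, 2012.
Next gap: 16 days. April 5, 2012 + 16 days = April 21, 2012.

March 22, 2012; April 5, 2012; April 21, 2012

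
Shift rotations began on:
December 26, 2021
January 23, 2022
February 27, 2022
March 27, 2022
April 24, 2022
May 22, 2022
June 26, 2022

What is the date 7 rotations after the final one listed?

These are Sundays at 28- or 35-day spacing (28, 35, 28, 28, 28, 35).
The pattern: 4th Sunday of the month.
4th Sunday of July 2022: July 24, 2022.
August 2022 — 4th Sunday is August 28, 2022.
4th Sunday of September 2022: September 25, 2022.
4th Sunday of October 2022: October 23, 2022.
4th Sunday of November 2022: November 27, 2022.
4th Sunday of December 2022: December 25, 2022.
January 2023 — 4th Sunday is January 22, 2023.

January 22, 2023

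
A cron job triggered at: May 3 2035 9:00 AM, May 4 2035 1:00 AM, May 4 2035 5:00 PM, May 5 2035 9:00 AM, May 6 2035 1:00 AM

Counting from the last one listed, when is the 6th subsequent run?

May 10 2035 1:00 AM

Spacing: 16, 16, 16, 16 h — constant 16 h.
May 6 2035 1:00 AM + 16 h = May 6 2035 5:00 PM.
May 6 2035 5:00 PM + 16 h = May 7 2035 9:00 AM.
May 7 2035 9:00 AM + 16 h = May 8 2035 1:00 AM.
May 8 2035 1:00 AM + 16 h = May 8 2035 5:00 PM.
May 8 2035 5:00 PM + 16 h = May 9 2035 9:00 AM.
May 9 2035 9:00 AM + 16 h = May 10 2035 1:00 AM.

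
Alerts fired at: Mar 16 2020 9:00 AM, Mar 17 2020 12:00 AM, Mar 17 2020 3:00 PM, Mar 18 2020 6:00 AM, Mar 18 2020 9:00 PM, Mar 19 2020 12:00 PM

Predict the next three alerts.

The interval is a steady 15 hours (15, 15, 15, 15, 15).
Mar 19 2020 12:00 PM + 15 h = Mar 20 2020 3:00 AM.
Mar 20 2020 3:00 AM + 15 h = Mar 20 2020 6:00 PM.
Mar 20 2020 6:00 PM + 15 h = Mar 21 2020 9:00 AM.

Mar 20 2020 3:00 AM, Mar 20 2020 6:00 PM, Mar 21 2020 9:00 AM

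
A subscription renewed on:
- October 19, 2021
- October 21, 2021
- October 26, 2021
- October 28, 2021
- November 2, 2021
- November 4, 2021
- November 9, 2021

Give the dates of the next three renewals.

November 11, 2021; November 16, 2021; November 18, 2021

Gaps: 2, 5, 2, 5, 2, 5 days — not constant, but cyclic with period 2.
The events fall on every Tuesday and Thursday.
The following Thursday is November 11, 2021.
Next Tuesday: November 16, 2021.
The following Thursday is November 18, 2021.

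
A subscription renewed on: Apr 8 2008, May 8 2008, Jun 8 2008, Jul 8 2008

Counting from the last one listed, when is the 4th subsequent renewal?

The day-of-month is always 8 (30, 31, 30 days between events).
So this recurs on the 8th of each month.
Next: August 2008 → Aug 8 2008.
Next: September 2008 → Sep 8 2008.
October 2008: Oct 8 2008.
Next: November 2008 → Nov 8 2008.

Nov 8 2008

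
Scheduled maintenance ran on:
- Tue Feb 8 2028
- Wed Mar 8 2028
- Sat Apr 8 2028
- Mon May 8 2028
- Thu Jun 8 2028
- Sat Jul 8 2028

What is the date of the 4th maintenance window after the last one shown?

Each date is the 8th; the gaps (29, 31, 30, 31, 30) track the month lengths.
The rule is the 8th of each month.
Next: August 2028 → Tue Aug 8 2028.
Next: September 2028 → Fri Sep 8 2028.
Next: October 2028 → Sun Oct 8 2028.
November 2028: Wed Nov 8 2028.

Wed Nov 8 2028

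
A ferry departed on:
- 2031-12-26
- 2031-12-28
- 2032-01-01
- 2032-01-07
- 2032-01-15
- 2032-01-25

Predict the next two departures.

2032-02-06, 2032-02-20

The spacing grows by 2 each time: 2, 4, 6, 8, 10 days.
Next gap: 12 days. 2032-01-25 + 12 days = 2032-02-06.
Next gap: 14 days. 2032-02-06 + 14 days = 2032-02-20.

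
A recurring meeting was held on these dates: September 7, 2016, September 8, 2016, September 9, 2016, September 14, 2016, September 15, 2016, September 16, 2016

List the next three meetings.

Gaps: 1, 1, 5, 1, 1 days — not constant, but cyclic with period 3.
The events fall on every Wednesday, Thursday and Friday.
The following Wednesday is September 21, 2016.
Next Thursday: September 22, 2016.
Next Friday: September 23, 2016.

September 21, 2016; September 22, 2016; September 23, 2016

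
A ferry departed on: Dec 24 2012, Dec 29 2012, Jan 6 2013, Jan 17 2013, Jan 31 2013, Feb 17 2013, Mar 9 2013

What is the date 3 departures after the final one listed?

Gaps: 5, 8, 11, 14, 17, 20 days — each gap is 3 larger than the previous one.
Next gap: 23 days. Mar 9 2013 + 23 days = Apr 1 2013.
Next gap: 26 days. Apr 1 2013 + 26 days = Apr 27 2013.
Next gap: 29 days. Apr 27 2013 + 29 days = May 26 2013.

May 26 2013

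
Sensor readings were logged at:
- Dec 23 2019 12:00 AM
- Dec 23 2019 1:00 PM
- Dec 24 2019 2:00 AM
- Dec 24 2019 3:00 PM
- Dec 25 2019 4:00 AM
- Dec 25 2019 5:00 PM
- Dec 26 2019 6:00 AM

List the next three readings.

The interval is a steady 13 hours (13, 13, 13, 13, 13, 13).
Dec 26 2019 6:00 AM + 13 h = Dec 26 2019 7:00 PM.
Dec 26 2019 7:00 PM + 13 h = Dec 27 2019 8:00 AM.
Dec 27 2019 8:00 AM + 13 h = Dec 27 2019 9:00 PM.

Dec 26 2019 7:00 PM, Dec 27 2019 8:00 AM, Dec 27 2019 9:00 PM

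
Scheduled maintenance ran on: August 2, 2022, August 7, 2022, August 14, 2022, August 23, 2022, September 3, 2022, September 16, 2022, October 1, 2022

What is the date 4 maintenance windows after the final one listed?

Intervals are 5, 7, 9, 11, 13, 15 days — an arithmetic progression with common difference 2.
Next gap: 17 days. October 1, 2022 + 17 days = October 18, 2022.
Next gap: 19 days. October 18, 2022 + 19 days = November 6, 2022.
Next gap: 21 days. November 6, 2022 + 21 days = November 27, 2022.
Next gap: 23 days. November 27, 2022 + 23 days = December 20, 2022.

December 20, 2022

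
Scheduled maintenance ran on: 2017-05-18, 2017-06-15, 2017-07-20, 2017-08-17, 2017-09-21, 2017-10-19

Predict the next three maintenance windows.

2017-11-16, 2017-12-21, 2018-01-18

These are Thursdays at 28- or 35-day spacing (28, 35, 28, 35, 28).
The pattern: 3rd Thursday of the month.
November 2017 — 3rd Thursday is 2017-11-16.
December 2017 — 3rd Thursday is 2017-12-21.
3rd Thursday of January 2018: 2018-01-18.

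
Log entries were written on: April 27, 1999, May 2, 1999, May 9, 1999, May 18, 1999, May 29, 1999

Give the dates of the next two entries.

Gaps: 5, 7, 9, 11 days — each gap is 2 larger than the previous one.
Next gap: 13 days. May 29, 1999 + 13 days = June 11, 1999.
Next gap: 15 days. June 11, 1999 + 15 days = June 26, 1999.

June 11, 1999; June 26, 1999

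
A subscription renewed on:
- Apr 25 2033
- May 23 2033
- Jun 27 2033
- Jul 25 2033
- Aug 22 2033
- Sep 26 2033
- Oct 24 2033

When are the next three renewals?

Gaps: 28, 35, 28, 28, 35, 28 days — a mix of 28 and 35. Every date is a Monday.
Each is the 4th Monday of its month.
November 2033 — 4th Monday is Nov 28 2033.
4th Monday of December 2033: Dec 26 2033.
January 2034 — 4th Monday is Jan 23 2034.

Nov 28 2033, Dec 26 2033, Jan 23 2034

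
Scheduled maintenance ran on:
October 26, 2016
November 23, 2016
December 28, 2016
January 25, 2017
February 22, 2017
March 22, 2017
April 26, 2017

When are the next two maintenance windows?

May 24, 2017; June 28, 2017

All dates are Wednesdays, 28, 35, 28, 28, 28, 35 days apart.
Specifically, the 4th Wednesday of each month.
May 2017 — 4th Wednesday is May 24, 2017.
4th Wednesday of June 2017: June 28, 2017.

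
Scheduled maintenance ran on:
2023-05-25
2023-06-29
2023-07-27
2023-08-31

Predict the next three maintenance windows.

2023-09-28, 2023-10-26, 2023-11-30

All Thursdays; the gaps (35, 28, 35) vary with month length.
This is the last Thursday of each month.
Last Thursday of September 2023: 2023-09-28.
Last Thursday of October 2023: 2023-10-26.
Last Thursday of November 2023: 2023-11-30.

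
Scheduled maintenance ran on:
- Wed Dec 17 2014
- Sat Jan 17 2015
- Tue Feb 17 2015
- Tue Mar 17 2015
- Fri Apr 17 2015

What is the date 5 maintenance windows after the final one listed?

Thu Sep 17 2015

Each date is the 17th; the gaps (31, 31, 28, 31) track the month lengths.
The rule is the 17th of each month.
May 2015: Sun May 17 2015.
June 2015: Wed Jun 17 2015.
Next: July 2015 → Fri Jul 17 2015.
August 2015: Mon Aug 17 2015.
Next: September 2015 → Thu Sep 17 2015.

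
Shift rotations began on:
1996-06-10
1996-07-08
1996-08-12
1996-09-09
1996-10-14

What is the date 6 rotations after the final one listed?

1997-04-14

Gaps: 28, 35, 28, 35 days — a mix of 28 and 35. Every date is a Monday.
Each is the 2nd Monday of its month.
November 1996 — 2nd Monday is 1996-11-11.
December 1996 — 2nd Monday is 1996-12-09.
2nd Monday of January 1997: 1997-01-13.
February 1997 — 2nd Monday is 1997-02-10.
March 1997 — 2nd Monday is 1997-03-10.
April 1997 — 2nd Monday is 1997-04-14.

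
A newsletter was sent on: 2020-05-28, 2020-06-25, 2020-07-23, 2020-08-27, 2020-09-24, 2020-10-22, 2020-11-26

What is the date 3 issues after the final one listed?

These are Thursdays at 28- or 35-day spacing (28, 28, 35, 28, 28, 35).
The pattern: 4th Thursday of the month.
4th Thursday of December 2020: 2020-12-24.
4th Thursday of January 2021: 2021-01-28.
4th Thursday of February 2021: 2021-02-25.

2021-02-25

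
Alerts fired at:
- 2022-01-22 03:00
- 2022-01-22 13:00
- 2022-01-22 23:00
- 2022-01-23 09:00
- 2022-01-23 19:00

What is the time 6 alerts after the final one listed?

The interval is a steady 10 hours (10, 10, 10, 10).
2022-01-23 19:00 + 10 h = 2022-01-24 05:00.
2022-01-24 05:00 + 10 h = 2022-01-24 15:00.
2022-01-24 15:00 + 10 h = 2022-01-25 01:00.
2022-01-25 01:00 + 10 h = 2022-01-25 11:00.
2022-01-25 11:00 + 10 h = 2022-01-25 21:00.
2022-01-25 21:00 + 10 h = 2022-01-26 07:00.

2022-01-26 07:00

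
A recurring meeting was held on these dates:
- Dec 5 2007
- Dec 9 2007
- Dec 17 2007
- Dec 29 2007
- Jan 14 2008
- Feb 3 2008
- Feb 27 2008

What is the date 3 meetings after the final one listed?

Jun 2 2008

The spacing grows by 4 each time: 4, 8, 12, 16, 20, 24 days.
Next gap: 28 days. Feb 27 2008 + 28 days = Mar 26 2008.
Next gap: 32 days. Mar 26 2008 + 32 days = Apr 27 2008.
Next gap: 36 days. Apr 27 2008 + 36 days = Jun 2 2008.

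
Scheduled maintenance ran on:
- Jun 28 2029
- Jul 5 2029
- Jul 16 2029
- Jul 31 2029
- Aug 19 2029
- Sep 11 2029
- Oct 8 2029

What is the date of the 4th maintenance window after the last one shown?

Mar 5 2030

Gaps: 7, 11, 15, 19, 23, 27 days — each gap is 4 larger than the previous one.
Next gap: 31 days. Oct 8 2029 + 31 days = Nov 8 2029.
Next gap: 35 days. Nov 8 2029 + 35 days = Dec 13 2029.
Next gap: 39 days. Dec 13 2029 + 39 days = Jan 21 2030.
Next gap: 43 days. Jan 21 2030 + 43 days = Mar 5 2030.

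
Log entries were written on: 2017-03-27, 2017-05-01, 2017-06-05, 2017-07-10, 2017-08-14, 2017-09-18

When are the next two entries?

Gaps between consecutive events: 35, 35, 35, 35, 35 days — a constant 35-day interval.
2017-09-18 + 35 days = 2017-10-23.
2017-10-23 + 35 days = 2017-11-27.

2017-10-23, 2017-11-27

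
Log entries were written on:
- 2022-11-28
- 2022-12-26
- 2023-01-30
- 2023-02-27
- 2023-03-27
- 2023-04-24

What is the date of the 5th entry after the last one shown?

2023-09-25

Every date is a Monday; gaps 28, 35, 28, 28, 28 days.
Each is the last Monday of its month (at least one falls on the 29th or later, ruling out '4th Monday').
Last Monday of May 2023: 2023-05-29.
Last Monday of June 2023: 2023-06-26.
Last Monday of July 2023: 2023-07-31.
August 2023 ends with Monday 2023-08-28.
September 2023 ends with Monday 2023-09-25.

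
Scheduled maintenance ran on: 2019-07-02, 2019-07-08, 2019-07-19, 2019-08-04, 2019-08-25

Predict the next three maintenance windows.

Gaps: 6, 11, 16, 21 days — each gap is 5 larger than the previous one.
Next gap: 26 days. 2019-08-25 + 26 days = 2019-09-20.
Next gap: 31 days. 2019-09-20 + 31 days = 2019-10-21.
Next gap: 36 days. 2019-10-21 + 36 days = 2019-11-26.

2019-09-20, 2019-10-21, 2019-11-26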